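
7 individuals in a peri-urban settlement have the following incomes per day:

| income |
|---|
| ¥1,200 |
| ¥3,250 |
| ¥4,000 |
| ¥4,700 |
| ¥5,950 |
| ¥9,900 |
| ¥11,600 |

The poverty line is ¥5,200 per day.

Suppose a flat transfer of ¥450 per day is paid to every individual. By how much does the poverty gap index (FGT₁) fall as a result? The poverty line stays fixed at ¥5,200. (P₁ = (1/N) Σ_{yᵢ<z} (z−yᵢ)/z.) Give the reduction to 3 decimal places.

0.049

Before: below the line — ¥1,200, ¥3,250, ¥4,000, ¥4,700; poverty gap index (FGT₁) = 0.21016.
After the ¥450 transfer: below the line — ¥1,650, ¥3,700, ¥4,450, ¥5,150; poverty gap index (FGT₁) = 0.16071.
Reduction = 0.21016 − 0.16071 = 0.049.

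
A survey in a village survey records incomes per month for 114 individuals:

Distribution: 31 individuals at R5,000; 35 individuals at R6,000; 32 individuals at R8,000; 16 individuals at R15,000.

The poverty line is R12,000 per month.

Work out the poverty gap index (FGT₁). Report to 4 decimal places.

0.4057

Below the line: 31×R5,000, 35×R6,000, 32×R8,000 (q = 98 of N = 114).
Normalized shortfalls: (12000−5000)/12000 = 0.5833 (×31); (12000−6000)/12000 = 0.5000 (×35); (12000−8000)/12000 = 0.3333 (×32).
Σ = 46.250000. Dividing by the full population N = 114 gives P₁ = 0.4057.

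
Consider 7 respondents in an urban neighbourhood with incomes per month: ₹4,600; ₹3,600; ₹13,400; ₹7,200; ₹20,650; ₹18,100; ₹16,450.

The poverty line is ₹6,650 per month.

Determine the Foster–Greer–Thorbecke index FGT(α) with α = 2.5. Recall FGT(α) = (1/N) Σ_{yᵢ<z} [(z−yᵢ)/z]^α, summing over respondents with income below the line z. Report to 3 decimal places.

0.028

Below the line: ₹3,600, ₹4,600 (q = 2 of N = 7).
Normalized shortfalls: (6650−3600)/6650 = 0.4586; (6650−4600)/6650 = 0.3083.
Raised to α = 2.5: 0.14246; 0.05276.
Sum = 0.195224; FGT(2.5) = 0.195224 / 7 = 0.028.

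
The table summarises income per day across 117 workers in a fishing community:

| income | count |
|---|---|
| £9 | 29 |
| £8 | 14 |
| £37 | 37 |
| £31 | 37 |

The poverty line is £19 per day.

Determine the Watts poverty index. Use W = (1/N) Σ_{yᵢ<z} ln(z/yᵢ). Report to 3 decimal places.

0.289

Below z: 14×£8, 29×£9 (q = 43 of N = 117).
Log gaps: ln(19/8) = 0.8650 (×14); ln(19/9) = 0.7472 (×29).
W = 33.779182 / 117 = 0.289.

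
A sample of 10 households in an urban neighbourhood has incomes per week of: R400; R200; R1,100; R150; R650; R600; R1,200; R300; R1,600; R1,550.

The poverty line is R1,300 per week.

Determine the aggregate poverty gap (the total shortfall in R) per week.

R5,800

Poor units: R150, R200, R300, R400, R600, R650, R1,100, R1,200 (q = 8 of N = 10).
Individual gaps: 1300−150 = 1150; 1300−200 = 1100; 1300−300 = 1000; 1300−400 = 900; 1300−600 = 700; 1300−650 = 650; 1300−1100 = 200; 1300−1200 = 100.
Aggregate gap = R5,800.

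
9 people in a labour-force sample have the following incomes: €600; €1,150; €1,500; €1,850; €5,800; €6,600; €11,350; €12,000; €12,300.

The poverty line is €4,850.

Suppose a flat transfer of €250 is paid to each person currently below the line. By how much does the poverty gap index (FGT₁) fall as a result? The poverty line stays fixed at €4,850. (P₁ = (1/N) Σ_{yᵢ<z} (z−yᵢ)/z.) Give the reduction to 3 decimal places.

0.023

Before: below the line — €600, €1,150, €1,500, €1,850; poverty gap index (FGT₁) = 0.32761.
After the €250 transfer: below the line — €850, €1,400, €1,750, €2,100; poverty gap index (FGT₁) = 0.30470.
Reduction = 0.32761 − 0.30470 = 0.023.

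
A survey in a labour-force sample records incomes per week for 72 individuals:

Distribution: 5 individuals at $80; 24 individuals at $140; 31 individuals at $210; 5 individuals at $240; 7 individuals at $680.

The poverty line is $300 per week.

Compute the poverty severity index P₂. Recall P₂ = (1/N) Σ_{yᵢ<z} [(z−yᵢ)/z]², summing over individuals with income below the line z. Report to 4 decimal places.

0.1737

Below the line: 5×$80, 24×$140, 31×$210, 5×$240 (q = 65 of N = 72).
Relative gaps: (300−80)/300 = 0.7333 (×5); (300−140)/300 = 0.5333 (×24); (300−210)/300 = 0.3000 (×31); (300−240)/300 = 0.2000 (×5).
Squared: 0.5378 (×5); 0.2844 (×24); 0.0900 (×31); 0.0400 (×5).
Sum = 12.505556; P₂ = 12.505556 / 72 = 0.1737.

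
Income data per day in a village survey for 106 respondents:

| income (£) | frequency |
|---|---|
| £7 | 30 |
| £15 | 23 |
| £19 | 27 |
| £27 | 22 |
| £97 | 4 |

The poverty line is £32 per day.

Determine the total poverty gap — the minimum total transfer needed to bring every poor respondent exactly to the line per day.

£1,602

Poor units: 30×£7, 23×£15, 27×£19, 22×£27 (q = 102 of N = 106).
Individual gaps: 30×(32−7) = 750; 23×(32−15) = 391; 27×(32−19) = 351; 22×(32−27) = 110.
Aggregate gap = £1,602.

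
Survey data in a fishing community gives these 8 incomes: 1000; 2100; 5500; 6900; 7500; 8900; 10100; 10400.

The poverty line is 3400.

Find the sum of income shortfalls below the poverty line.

Poor units: 1000, 2100 (q = 2 of N = 8).
Individual gaps: 3400−1000 = 2400; 3400−2100 = 1300.
Aggregate gap = 3700.

3700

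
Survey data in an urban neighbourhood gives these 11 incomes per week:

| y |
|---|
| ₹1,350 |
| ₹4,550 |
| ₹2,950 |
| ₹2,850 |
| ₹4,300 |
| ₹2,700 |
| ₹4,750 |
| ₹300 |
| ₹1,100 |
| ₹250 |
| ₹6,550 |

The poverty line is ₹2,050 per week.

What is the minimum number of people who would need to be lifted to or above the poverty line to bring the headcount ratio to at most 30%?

4 of the 11 people are poor, so H = 4/11 = 0.364.
A headcount ratio of at most 30% allows at most ⌊0.30 × 11⌋ = 3 poor people.
So at least 4 − 3 = 1 must be lifted.

1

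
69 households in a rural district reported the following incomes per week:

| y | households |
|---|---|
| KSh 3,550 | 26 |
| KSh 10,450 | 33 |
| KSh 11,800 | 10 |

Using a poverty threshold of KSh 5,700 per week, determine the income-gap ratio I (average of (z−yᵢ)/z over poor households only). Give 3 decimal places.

0.377

Poor units: 26×KSh 3,550 (q = 26 of N = 69).
Relative gaps: 0.3772 (×26); sum = 9.807018.
I averages over the q = 26 poor units only: 9.807018 / 26 = 0.377.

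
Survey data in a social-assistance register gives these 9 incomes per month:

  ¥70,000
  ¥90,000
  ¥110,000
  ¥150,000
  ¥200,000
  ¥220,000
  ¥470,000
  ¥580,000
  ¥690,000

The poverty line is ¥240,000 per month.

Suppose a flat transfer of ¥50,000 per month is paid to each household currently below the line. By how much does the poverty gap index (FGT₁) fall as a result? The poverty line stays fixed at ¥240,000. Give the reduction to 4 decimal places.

Before: below the line — ¥70,000, ¥90,000, ¥110,000, ¥150,000, ¥200,000, ¥220,000; poverty gap index (FGT₁) = 0.277778.
After the ¥50,000 transfer: below the line — ¥120,000, ¥140,000, ¥160,000, ¥200,000; poverty gap index (FGT₁) = 0.157407.
Reduction = 0.277778 − 0.157407 = 0.1204.

0.1204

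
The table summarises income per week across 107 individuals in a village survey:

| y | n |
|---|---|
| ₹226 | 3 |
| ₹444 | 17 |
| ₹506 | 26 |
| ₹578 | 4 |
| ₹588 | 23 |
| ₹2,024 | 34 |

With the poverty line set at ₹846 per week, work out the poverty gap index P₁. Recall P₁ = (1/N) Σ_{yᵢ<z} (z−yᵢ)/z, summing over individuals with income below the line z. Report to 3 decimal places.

Poor units: 3×₹226, 17×₹444, 26×₹506, 4×₹578, 23×₹588 (q = 73 of N = 107).
Relative gaps: (846−226)/846 = 0.7329 (×3); (846−444)/846 = 0.4752 (×17); (846−506)/846 = 0.4019 (×26); (846−578)/846 = 0.3168 (×4); (846−588)/846 = 0.3050 (×23).
Sum of shortfalls = 29.007092; P₁ averages over all N: 29.007092 / 107 = 0.271.

0.271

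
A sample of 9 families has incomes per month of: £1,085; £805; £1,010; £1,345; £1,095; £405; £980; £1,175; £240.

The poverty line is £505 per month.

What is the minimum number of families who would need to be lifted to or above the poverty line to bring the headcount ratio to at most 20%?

1

2 of the 9 families are poor, so H = 2/9 = 0.222.
A headcount ratio of at most 20% allows at most ⌊0.20 × 9⌋ = 1 poor families.
So at least 2 − 1 = 1 must be lifted.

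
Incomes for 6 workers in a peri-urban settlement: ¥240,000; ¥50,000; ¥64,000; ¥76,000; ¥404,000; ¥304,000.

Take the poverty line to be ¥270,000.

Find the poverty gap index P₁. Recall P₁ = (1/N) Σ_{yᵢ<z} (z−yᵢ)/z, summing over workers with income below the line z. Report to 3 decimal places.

Incomes under z: ¥50,000, ¥64,000, ¥76,000, ¥240,000 (q = 4 of N = 6).
Relative gaps: (270000−50000)/270000 = 0.8148; (270000−64000)/270000 = 0.7630; (270000−76000)/270000 = 0.7185; (270000−240000)/270000 = 0.1111.
Sum of shortfalls = 2.407407; P₁ averages over all N: 2.407407 / 6 = 0.401.

0.401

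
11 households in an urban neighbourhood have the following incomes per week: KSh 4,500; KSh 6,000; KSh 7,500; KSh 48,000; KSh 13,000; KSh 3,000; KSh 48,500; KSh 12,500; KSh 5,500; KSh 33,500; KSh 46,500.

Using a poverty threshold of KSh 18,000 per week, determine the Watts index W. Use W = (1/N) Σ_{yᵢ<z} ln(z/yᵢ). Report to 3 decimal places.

Incomes under z: KSh 3,000, KSh 4,500, KSh 5,500, KSh 6,000, KSh 7,500, KSh 12,500, KSh 13,000 (q = 7 of N = 11).
Log gaps: ln(18000/3000) = 1.7918; ln(18000/4500) = 1.3863; ln(18000/5500) = 1.1856; ln(18000/6000) = 1.0986; ln(18000/7500) = 0.8755; ln(18000/12500) = 0.3646; ln(18000/13000) = 0.3254.
W = 7.027824 / 11 = 0.639.

0.639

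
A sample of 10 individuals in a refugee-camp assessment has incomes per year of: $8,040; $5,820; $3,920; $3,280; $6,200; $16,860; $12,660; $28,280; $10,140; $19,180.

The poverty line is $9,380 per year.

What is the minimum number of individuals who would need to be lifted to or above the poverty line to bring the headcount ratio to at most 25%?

3

Currently q = 5 of N = 10 are below the line (H = 0.500).
A headcount ratio of at most 25% allows at most ⌊0.25 × 10⌋ = 2 poor individuals.
So at least 5 − 2 = 3 must be lifted.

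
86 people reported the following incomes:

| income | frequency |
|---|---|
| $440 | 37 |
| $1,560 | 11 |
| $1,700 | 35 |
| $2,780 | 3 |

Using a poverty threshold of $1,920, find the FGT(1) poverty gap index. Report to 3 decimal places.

0.402

Incomes under z: 37×$440, 11×$1,560, 35×$1,700 (q = 83 of N = 86).
Relative gaps: (1920−440)/1920 = 0.7708 (×37); (1920−1560)/1920 = 0.1875 (×11); (1920−1700)/1920 = 0.1146 (×35).
Sum of shortfalls = 34.593750; P₁ averages over all N: 34.593750 / 86 = 0.402.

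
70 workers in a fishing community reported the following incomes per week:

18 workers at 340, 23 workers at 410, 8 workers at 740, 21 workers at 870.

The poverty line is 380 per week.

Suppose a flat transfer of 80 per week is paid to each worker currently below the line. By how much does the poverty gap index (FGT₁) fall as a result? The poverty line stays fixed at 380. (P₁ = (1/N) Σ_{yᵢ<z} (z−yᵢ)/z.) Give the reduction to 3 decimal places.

Before: below the line — 18×340; poverty gap index (FGT₁) = 0.02707.
After the 80 transfer: below the line — none; poverty gap index (FGT₁) = 0.00000.
Reduction = 0.02707 − 0.00000 = 0.027.

0.027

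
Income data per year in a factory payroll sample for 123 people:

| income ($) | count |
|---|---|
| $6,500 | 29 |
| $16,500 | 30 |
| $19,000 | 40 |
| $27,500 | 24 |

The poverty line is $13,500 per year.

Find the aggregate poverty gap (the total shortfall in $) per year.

Poor units: 29×$6,500 (q = 29 of N = 123).
Individual gaps: 29×(13500−6500) = 203000.
Aggregate gap = $203,000.

$203,000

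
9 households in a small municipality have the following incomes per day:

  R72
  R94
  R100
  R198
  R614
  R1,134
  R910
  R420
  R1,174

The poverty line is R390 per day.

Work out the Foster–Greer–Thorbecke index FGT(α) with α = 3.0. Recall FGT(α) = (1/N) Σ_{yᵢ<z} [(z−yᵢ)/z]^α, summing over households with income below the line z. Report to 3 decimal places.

Poor units: R72, R94, R100, R198 (q = 4 of N = 9).
Shortfall ratios: (390−72)/390 = 0.8154; (390−94)/390 = 0.7590; (390−100)/390 = 0.7436; (390−198)/390 = 0.4923.
Raised to α = 3.0: 0.54211; 0.43720; 0.41115; 0.11932.
Sum = 1.509780; FGT(3.0) = 1.509780 / 9 = 0.168.

0.168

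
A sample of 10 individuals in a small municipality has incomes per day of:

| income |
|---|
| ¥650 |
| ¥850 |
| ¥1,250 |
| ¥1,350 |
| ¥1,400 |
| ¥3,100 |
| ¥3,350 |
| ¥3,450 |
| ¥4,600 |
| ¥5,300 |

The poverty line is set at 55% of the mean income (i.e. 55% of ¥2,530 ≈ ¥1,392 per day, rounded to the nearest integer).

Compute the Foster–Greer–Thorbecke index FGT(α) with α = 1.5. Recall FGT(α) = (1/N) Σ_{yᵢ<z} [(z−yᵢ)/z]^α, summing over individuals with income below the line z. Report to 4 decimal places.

0.0670

Below z: ¥650, ¥850, ¥1,250, ¥1,350 (q = 4 of N = 10).
Gap ratios (z−y)/z: (1392−650)/1392 = 0.5330; (1392−850)/1392 = 0.3894; (1392−1250)/1392 = 0.1020; (1392−1350)/1392 = 0.0302.
Raised to α = 1.5: 0.38918; 0.24296; 0.03258; 0.00524.
Sum = 0.669963; FGT(1.5) = 0.669963 / 10 = 0.0670.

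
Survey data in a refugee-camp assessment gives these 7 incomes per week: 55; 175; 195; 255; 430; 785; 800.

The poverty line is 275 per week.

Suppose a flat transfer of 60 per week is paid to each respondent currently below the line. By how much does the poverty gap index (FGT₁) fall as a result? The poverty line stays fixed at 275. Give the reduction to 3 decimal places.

0.104

Before: below the line — 55, 175, 195, 255; poverty gap index (FGT₁) = 0.21818.
After the 60 transfer: below the line — 115, 235, 255; poverty gap index (FGT₁) = 0.11429.
Reduction = 0.21818 − 0.11429 = 0.104.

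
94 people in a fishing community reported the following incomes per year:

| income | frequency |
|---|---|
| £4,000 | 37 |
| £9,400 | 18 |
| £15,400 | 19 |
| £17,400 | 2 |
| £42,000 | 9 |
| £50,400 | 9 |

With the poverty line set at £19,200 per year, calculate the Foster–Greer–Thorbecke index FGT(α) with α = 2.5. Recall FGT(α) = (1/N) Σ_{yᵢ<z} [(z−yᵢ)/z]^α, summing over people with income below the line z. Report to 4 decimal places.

0.2587

Incomes under z: 37×£4,000, 18×£9,400, 19×£15,400, 2×£17,400 (q = 76 of N = 94).
Shortfall ratios: (19200−4000)/19200 = 0.7917 (×37); (19200−9400)/19200 = 0.5104 (×18); (19200−15400)/19200 = 0.1979 (×19); (19200−17400)/19200 = 0.0938 (×2).
Raised to α = 2.5: 0.55764 (×37); 0.18613 (×18); 0.01743 (×19); 0.00269 (×2).
Sum = 24.319564; FGT(2.5) = 24.319564 / 94 = 0.2587.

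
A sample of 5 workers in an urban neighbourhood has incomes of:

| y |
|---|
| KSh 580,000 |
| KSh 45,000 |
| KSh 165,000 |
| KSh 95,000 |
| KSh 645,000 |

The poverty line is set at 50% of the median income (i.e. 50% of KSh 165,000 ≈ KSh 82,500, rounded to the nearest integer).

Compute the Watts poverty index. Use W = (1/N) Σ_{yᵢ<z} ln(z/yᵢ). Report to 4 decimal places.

Below z: KSh 45,000 (q = 1 of N = 5).
Log shortfalls: ln(82500/45000) = 0.6061.
W = 0.606136 / 5 = 0.1212.

0.1212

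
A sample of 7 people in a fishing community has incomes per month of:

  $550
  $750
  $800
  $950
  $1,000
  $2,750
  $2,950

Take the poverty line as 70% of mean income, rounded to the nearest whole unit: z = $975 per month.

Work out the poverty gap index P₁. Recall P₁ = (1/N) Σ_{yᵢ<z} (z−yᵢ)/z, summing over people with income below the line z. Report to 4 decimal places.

Below the line: $550, $750, $800, $950 (q = 4 of N = 7).
Shortfall ratios: (975−550)/975 = 0.4359; (975−750)/975 = 0.2308; (975−800)/975 = 0.1795; (975−950)/975 = 0.0256.
Sum of shortfalls = 0.871795; P₁ averages over all N: 0.871795 / 7 = 0.1245.

0.1245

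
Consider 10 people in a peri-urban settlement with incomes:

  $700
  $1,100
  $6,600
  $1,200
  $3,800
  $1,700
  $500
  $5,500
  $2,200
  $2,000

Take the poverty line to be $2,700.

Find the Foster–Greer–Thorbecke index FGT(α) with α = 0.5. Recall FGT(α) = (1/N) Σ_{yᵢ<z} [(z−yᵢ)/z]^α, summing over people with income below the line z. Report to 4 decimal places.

0.4827

Poor units: $500, $700, $1,100, $1,200, $1,700, $2,000, $2,200 (q = 7 of N = 10).
Gap ratios (z−y)/z: (2700−500)/2700 = 0.8148; (2700−700)/2700 = 0.7407; (2700−1100)/2700 = 0.5926; (2700−1200)/2700 = 0.5556; (2700−1700)/2700 = 0.3704; (2700−2000)/2700 = 0.2593; (2700−2200)/2700 = 0.1852.
Raised to α = 0.5: 0.90267; 0.86066; 0.76980; 0.74536; 0.60858; 0.50918; 0.43033.
Sum = 4.826577; FGT(0.5) = 4.826577 / 10 = 0.4827.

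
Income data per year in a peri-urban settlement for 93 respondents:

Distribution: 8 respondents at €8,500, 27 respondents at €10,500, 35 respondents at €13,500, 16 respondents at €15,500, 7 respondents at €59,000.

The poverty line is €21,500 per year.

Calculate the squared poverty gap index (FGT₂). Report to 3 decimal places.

0.173

Below z: 8×€8,500, 27×€10,500, 35×€13,500, 16×€15,500 (q = 86 of N = 93).
Relative gaps: (21500−8500)/21500 = 0.6047 (×8); (21500−10500)/21500 = 0.5116 (×27); (21500−13500)/21500 = 0.3721 (×35); (21500−15500)/21500 = 0.2791 (×16).
Squared: 0.3656 (×8); 0.2618 (×27); 0.1385 (×35); 0.0779 (×16).
Sum = 16.084370; P₂ = 16.084370 / 93 = 0.173.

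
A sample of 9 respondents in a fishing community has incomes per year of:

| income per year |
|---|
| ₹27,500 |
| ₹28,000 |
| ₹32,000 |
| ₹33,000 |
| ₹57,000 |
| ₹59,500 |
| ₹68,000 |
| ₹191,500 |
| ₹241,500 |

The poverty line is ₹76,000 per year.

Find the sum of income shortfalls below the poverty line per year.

Below z: ₹27,500, ₹28,000, ₹32,000, ₹33,000, ₹57,000, ₹59,500, ₹68,000 (q = 7 of N = 9).
Individual gaps: 76000−27500 = 48500; 76000−28000 = 48000; 76000−32000 = 44000; 76000−33000 = 43000; 76000−57000 = 19000; 76000−59500 = 16500; 76000−68000 = 8000.
Aggregate gap = ₹227,000.

₹227,000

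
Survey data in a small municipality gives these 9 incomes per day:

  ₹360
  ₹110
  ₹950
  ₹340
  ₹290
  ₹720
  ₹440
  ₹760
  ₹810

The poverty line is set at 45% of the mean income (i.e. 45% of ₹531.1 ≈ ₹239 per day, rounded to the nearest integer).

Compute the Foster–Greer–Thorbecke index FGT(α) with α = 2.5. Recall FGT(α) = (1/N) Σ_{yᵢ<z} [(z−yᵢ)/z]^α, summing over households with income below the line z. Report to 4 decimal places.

Below the line: ₹110 (q = 1 of N = 9).
Relative gaps: (239−110)/239 = 0.5397.
Raised to α = 2.5: 0.21403.
Sum = 0.214032; FGT(2.5) = 0.214032 / 9 = 0.0238.

0.0238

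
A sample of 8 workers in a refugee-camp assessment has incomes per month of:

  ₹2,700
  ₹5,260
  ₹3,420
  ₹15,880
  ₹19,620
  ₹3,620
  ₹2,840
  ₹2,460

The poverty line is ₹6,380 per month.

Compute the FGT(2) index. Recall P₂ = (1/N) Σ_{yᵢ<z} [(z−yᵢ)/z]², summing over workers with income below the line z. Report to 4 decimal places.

0.1814

Poor units: ₹2,460, ₹2,700, ₹2,840, ₹3,420, ₹3,620, ₹5,260 (q = 6 of N = 8).
Relative gaps: (6380−2460)/6380 = 0.6144; (6380−2700)/6380 = 0.5768; (6380−2840)/6380 = 0.5549; (6380−3420)/6380 = 0.4639; (6380−3620)/6380 = 0.4326; (6380−5260)/6380 = 0.1755.
Squared: 0.3775; 0.3327; 0.3079; 0.2152; 0.1871; 0.0308.
Sum = 1.451293; P₂ = 1.451293 / 8 = 0.1814.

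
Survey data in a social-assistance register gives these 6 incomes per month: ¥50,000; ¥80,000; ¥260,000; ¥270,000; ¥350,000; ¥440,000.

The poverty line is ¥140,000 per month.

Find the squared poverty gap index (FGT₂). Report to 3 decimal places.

0.099

Incomes under z: ¥50,000, ¥80,000 (q = 2 of N = 6).
Shortfall ratios: (140000−50000)/140000 = 0.6429; (140000−80000)/140000 = 0.4286.
Squared: 0.4133; 0.1837.
Sum = 0.596939; P₂ = 0.596939 / 6 = 0.099.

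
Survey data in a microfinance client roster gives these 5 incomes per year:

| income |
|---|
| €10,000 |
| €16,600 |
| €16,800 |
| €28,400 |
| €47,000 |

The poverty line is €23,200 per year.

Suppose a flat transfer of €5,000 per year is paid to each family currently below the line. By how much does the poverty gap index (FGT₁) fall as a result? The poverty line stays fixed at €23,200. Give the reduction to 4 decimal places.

0.1293

Before: below the line — €10,000, €16,600, €16,800; poverty gap index (FGT₁) = 0.225862.
After the €5,000 transfer: below the line — €15,000, €21,600, €21,800; poverty gap index (FGT₁) = 0.096552.
Reduction = 0.225862 − 0.096552 = 0.1293.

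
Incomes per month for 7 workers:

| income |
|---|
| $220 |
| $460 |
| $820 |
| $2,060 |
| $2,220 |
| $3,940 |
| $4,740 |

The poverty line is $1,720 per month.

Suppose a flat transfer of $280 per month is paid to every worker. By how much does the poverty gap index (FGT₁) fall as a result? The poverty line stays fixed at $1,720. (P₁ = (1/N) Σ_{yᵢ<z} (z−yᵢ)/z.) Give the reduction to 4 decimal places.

0.0698

Before: below the line — $220, $460, $820; poverty gap index (FGT₁) = 0.303987.
After the $280 transfer: below the line — $500, $740, $1,100; poverty gap index (FGT₁) = 0.234219.
Reduction = 0.303987 − 0.234219 = 0.0698.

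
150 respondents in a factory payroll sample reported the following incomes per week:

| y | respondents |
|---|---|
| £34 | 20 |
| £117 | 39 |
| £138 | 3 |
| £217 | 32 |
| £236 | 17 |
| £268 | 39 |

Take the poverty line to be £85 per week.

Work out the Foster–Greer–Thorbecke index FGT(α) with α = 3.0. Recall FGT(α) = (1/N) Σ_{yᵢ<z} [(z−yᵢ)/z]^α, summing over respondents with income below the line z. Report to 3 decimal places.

Below the line: 20×£34 (q = 20 of N = 150).
Relative gaps: (85−34)/85 = 0.6000 (×20).
Raised to α = 3.0: 0.21600 (×20).
Sum = 4.320000; FGT(3.0) = 4.320000 / 150 = 0.029.

0.029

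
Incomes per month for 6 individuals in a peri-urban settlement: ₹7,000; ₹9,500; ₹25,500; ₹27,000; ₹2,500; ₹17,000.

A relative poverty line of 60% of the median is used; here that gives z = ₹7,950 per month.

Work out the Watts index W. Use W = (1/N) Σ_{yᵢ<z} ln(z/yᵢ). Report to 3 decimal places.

Below z: ₹2,500, ₹7,000 (q = 2 of N = 6).
Log shortfalls: ln(7950/2500) = 1.1569; ln(7950/7000) = 0.1273.
W = 1.284143 / 6 = 0.214.

0.214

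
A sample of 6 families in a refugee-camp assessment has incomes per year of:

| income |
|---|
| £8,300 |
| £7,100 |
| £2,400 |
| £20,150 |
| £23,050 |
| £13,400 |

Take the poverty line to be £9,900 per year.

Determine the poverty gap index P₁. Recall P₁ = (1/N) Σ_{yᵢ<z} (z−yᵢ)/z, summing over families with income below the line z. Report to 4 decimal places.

0.2003

Poor units: £2,400, £7,100, £8,300 (q = 3 of N = 6).
Relative gaps: (9900−2400)/9900 = 0.7576; (9900−7100)/9900 = 0.2828; (9900−8300)/9900 = 0.1616.
Σ = 1.202020. Dividing by the full population N = 6 gives P₁ = 0.2003.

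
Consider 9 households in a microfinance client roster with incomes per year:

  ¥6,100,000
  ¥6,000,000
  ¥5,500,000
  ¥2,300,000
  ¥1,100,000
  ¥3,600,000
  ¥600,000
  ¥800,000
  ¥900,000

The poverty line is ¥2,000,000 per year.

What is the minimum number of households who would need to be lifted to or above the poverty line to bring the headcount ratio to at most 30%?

Currently q = 4 of N = 9 are below the line (H = 0.444).
A headcount ratio of at most 30% allows at most ⌊0.30 × 9⌋ = 2 poor households.
So at least 4 − 2 = 2 must be lifted.

2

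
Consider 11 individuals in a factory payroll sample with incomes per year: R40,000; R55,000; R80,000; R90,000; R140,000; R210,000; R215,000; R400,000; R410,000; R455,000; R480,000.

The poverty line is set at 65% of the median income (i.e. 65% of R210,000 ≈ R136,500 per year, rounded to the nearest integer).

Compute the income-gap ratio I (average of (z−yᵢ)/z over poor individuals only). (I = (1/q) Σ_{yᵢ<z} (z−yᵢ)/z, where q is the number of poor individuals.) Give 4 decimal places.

0.5147

Below z: R40,000, R55,000, R80,000, R90,000 (q = 4 of N = 11).
Shortfall ratios (z−y)/z: 0.7070, 0.5971, 0.4139, 0.3407; sum = 2.058608.
I averages over the q = 4 poor units only: 2.058608 / 4 = 0.5147.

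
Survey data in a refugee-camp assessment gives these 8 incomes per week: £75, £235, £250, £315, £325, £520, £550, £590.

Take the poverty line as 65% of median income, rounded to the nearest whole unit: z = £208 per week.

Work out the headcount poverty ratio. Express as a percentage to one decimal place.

1 of the 8 people have income below £208.
H = 1/8 = 12.5%.

12.5%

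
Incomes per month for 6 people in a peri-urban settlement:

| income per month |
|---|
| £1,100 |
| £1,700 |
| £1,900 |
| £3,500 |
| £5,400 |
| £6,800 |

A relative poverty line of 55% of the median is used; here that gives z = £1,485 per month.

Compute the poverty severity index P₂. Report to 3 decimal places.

0.011

Incomes under z: £1,100 (q = 1 of N = 6).
Gap ratios (z−y)/z: (1485−1100)/1485 = 0.2593.
Squared: 0.0672.
Sum = 0.067215; P₂ = 0.067215 / 6 = 0.011.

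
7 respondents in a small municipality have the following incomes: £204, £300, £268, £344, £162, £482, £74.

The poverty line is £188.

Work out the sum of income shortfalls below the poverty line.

£140

Poor units: £74, £162 (q = 2 of N = 7).
Individual gaps: 188−74 = 114; 188−162 = 26.
Aggregate gap = £140.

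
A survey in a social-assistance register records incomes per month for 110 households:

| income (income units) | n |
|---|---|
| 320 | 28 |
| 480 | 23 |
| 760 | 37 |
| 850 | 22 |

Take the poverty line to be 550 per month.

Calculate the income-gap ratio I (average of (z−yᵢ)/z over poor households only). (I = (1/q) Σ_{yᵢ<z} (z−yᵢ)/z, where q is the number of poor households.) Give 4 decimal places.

Below the line: 28×320, 23×480 (q = 51 of N = 110).
Shortfall ratios (z−y)/z: 0.4182 (×28), 0.1273 (×23); sum = 14.636364.
I averages over the q = 51 poor units only: 14.636364 / 51 = 0.2870.

0.2870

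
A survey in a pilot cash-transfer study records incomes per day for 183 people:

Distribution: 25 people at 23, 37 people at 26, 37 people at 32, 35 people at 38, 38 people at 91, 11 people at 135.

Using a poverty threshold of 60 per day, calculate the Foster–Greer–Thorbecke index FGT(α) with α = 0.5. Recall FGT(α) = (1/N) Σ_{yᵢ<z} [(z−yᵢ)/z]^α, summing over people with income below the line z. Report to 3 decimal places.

Below the line: 25×23, 37×26, 37×32, 35×38 (q = 134 of N = 183).
Relative gaps: (60−23)/60 = 0.6167 (×25); (60−26)/60 = 0.5667 (×37); (60−32)/60 = 0.4667 (×37); (60−38)/60 = 0.3667 (×35).
Raised to α = 0.5: 0.78528 (×25); 0.75277 (×37); 0.68313 (×37); 0.60553 (×35).
Sum = 93.953984; FGT(0.5) = 93.953984 / 183 = 0.513.

0.513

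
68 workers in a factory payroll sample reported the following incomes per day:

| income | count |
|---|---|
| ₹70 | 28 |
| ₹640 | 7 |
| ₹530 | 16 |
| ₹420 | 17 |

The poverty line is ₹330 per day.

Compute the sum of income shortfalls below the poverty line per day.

Below the line: 28×₹70 (q = 28 of N = 68).
Individual gaps: 28×(330−70) = 7280.
Aggregate gap = ₹7,280.

₹7,280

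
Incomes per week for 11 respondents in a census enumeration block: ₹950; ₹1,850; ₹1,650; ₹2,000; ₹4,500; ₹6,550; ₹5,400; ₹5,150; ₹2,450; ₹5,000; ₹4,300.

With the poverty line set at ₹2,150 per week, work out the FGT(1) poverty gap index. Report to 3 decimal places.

0.091

Poor units: ₹950, ₹1,650, ₹1,850, ₹2,000 (q = 4 of N = 11).
Gap ratios (z−y)/z: (2150−950)/2150 = 0.5581; (2150−1650)/2150 = 0.2326; (2150−1850)/2150 = 0.1395; (2150−2000)/2150 = 0.0698.
Σ = 1.000000. Dividing by the full population N = 11 gives P₁ = 0.091.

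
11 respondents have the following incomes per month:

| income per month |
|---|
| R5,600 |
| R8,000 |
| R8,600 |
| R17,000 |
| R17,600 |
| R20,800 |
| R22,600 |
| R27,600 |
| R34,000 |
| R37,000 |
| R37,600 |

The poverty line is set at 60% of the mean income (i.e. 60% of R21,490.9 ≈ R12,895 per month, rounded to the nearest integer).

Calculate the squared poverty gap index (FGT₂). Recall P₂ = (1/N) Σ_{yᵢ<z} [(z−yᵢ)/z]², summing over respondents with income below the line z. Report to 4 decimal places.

Below the line: R5,600, R8,000, R8,600 (q = 3 of N = 11).
Gap ratios (z−y)/z: (12895−5600)/12895 = 0.5657; (12895−8000)/12895 = 0.3796; (12895−8600)/12895 = 0.3331.
Squared: 0.3200; 0.1441; 0.1109.
Sum = 0.575081; P₂ = 0.575081 / 11 = 0.0523.

0.0523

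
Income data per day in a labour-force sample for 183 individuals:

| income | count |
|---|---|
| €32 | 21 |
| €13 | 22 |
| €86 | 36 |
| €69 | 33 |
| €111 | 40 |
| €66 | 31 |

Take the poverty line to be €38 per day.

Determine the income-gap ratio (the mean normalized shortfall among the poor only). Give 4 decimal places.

0.4137

Incomes under z: 22×€13, 21×€32 (q = 43 of N = 183).
Relative gaps: 0.6579 (×22), 0.1579 (×21); sum = 17.789474.
The income-gap ratio divides by q (the poor only): 17.789474 / 43 = 0.4137.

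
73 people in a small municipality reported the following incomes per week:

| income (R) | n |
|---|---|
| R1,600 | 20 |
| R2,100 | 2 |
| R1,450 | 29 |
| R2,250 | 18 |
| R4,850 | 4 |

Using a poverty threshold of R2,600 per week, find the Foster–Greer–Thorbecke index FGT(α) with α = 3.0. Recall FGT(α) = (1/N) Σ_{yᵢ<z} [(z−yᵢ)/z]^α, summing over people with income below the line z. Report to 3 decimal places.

0.051

Incomes under z: 29×R1,450, 20×R1,600, 2×R2,100, 18×R2,250 (q = 69 of N = 73).
Relative gaps: (2600−1450)/2600 = 0.4423 (×29); (2600−1600)/2600 = 0.3846 (×20); (2600−2100)/2600 = 0.1923 (×2); (2600−2250)/2600 = 0.1346 (×18).
Raised to α = 3.0: 0.08653 (×29); 0.05690 (×20); 0.00711 (×2); 0.00244 (×18).
Sum = 3.705458; FGT(3.0) = 3.705458 / 73 = 0.051.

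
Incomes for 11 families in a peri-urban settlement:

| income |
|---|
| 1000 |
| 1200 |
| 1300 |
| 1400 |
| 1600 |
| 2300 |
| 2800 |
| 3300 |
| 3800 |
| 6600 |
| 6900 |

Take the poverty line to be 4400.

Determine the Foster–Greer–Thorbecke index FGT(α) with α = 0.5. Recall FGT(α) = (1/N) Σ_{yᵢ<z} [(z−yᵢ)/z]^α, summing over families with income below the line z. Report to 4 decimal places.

Poor units: 1000, 1200, 1300, 1400, 1600, 2300, 2800, 3300, 3800 (q = 9 of N = 11).
Relative gaps: (4400−1000)/4400 = 0.7727; (4400−1200)/4400 = 0.7273; (4400−1300)/4400 = 0.7045; (4400−1400)/4400 = 0.6818; (4400−1600)/4400 = 0.6364; (4400−2300)/4400 = 0.4773; (4400−2800)/4400 = 0.3636; (4400−3300)/4400 = 0.2500; (4400−3800)/4400 = 0.1364.
Raised to α = 0.5: 0.87905; 0.85280; 0.83937; 0.82572; 0.79772; 0.69085; 0.60302; 0.50000; 0.36927.
Sum = 6.357817; FGT(0.5) = 6.357817 / 11 = 0.5780.

0.5780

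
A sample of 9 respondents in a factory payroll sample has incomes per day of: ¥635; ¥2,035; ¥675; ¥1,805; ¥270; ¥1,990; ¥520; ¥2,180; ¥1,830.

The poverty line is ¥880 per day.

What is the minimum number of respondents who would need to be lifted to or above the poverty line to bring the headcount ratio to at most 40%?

4 of the 9 respondents are poor, so H = 4/9 = 0.444.
A headcount ratio of at most 40% allows at most ⌊0.40 × 9⌋ = 3 poor respondents.
So at least 4 − 3 = 1 must be lifted.

1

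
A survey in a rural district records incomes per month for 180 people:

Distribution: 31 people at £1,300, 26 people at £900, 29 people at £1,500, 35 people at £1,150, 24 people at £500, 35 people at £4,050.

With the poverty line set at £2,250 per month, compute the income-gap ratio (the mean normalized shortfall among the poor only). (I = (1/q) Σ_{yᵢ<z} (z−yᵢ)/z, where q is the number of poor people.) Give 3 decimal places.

0.511

Poor units: 24×£500, 26×£900, 35×£1,150, 31×£1,300, 29×£1,500 (q = 145 of N = 180).
Relative gaps: 0.7778 (×24), 0.6000 (×26), 0.4889 (×35), 0.4222 (×31), 0.3333 (×29); sum = 74.133333.
I averages over the q = 145 poor units only: 74.133333 / 145 = 0.511.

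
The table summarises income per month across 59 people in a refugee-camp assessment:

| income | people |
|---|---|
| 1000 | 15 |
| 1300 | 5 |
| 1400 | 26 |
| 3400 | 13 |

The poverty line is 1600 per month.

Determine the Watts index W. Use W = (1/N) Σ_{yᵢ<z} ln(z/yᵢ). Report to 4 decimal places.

0.1959

Below z: 15×1000, 5×1300, 26×1400 (q = 46 of N = 59).
ln(z/y) terms: ln(1600/1000) = 0.4700 (×15); ln(1600/1300) = 0.2076 (×5); ln(1600/1400) = 0.1335 (×26).
W = 11.560067 / 59 = 0.1959.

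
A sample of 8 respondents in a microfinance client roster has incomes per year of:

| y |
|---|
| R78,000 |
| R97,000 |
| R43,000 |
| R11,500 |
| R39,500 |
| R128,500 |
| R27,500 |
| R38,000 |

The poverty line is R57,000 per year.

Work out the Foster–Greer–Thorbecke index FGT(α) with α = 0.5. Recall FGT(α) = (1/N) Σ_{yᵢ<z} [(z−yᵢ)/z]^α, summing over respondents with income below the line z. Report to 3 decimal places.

0.405

Below the line: R11,500, R27,500, R38,000, R39,500, R43,000 (q = 5 of N = 8).
Normalized shortfalls: (57000−11500)/57000 = 0.7982; (57000−27500)/57000 = 0.5175; (57000−38000)/57000 = 0.3333; (57000−39500)/57000 = 0.3070; (57000−43000)/57000 = 0.2456.
Raised to α = 0.5: 0.89345; 0.71941; 0.57735; 0.55409; 0.49559.
Sum = 3.239888; FGT(0.5) = 3.239888 / 8 = 0.405.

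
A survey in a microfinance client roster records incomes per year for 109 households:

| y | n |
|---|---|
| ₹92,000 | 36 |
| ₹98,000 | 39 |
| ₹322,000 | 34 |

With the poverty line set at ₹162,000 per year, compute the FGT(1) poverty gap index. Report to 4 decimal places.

0.2841

Below the line: 36×₹92,000, 39×₹98,000 (q = 75 of N = 109).
Shortfall ratios: (162000−92000)/162000 = 0.4321 (×36); (162000−98000)/162000 = 0.3951 (×39).
Sum of shortfalls = 30.962963; P₁ averages over all N: 30.962963 / 109 = 0.2841.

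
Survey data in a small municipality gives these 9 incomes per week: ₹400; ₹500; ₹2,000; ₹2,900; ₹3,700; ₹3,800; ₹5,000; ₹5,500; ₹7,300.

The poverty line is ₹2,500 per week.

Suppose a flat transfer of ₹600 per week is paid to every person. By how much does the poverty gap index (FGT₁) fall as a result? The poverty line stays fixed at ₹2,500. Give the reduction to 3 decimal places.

Before: below the line — ₹400, ₹500, ₹2,000; poverty gap index (FGT₁) = 0.20444.
After the ₹600 transfer: below the line — ₹1,000, ₹1,100; poverty gap index (FGT₁) = 0.12889.
Reduction = 0.20444 − 0.12889 = 0.076.

0.076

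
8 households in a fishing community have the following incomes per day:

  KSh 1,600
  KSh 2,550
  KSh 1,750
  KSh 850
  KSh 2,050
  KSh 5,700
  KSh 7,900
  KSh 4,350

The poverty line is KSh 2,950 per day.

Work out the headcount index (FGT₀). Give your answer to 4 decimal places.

5 of the 8 households have income below KSh 2,950.
H = 5/8 = 0.6250.

0.6250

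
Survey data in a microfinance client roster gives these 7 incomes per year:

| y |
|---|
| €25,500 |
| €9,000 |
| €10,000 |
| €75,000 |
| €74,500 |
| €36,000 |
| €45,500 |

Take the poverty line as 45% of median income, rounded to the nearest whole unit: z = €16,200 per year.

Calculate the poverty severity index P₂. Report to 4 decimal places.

0.0491

Incomes under z: €9,000, €10,000 (q = 2 of N = 7).
Gap ratios (z−y)/z: (16200−9000)/16200 = 0.4444; (16200−10000)/16200 = 0.3827.
Squared: 0.1975; 0.1465.
Sum = 0.344002; P₂ = 0.344002 / 7 = 0.0491.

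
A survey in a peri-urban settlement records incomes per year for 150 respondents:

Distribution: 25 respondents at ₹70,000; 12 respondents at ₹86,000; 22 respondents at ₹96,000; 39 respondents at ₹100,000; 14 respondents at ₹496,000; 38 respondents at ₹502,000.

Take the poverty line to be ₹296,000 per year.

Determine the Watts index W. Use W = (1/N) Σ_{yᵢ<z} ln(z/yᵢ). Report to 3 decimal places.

Poor units: 25×₹70,000, 12×₹86,000, 22×₹96,000, 39×₹100,000 (q = 98 of N = 150).
ln(z/y) terms: ln(296000/70000) = 1.4419 (×25); ln(296000/86000) = 1.2360 (×12); ln(296000/96000) = 1.1260 (×22); ln(296000/100000) = 1.0852 (×39).
W = 117.973380 / 150 = 0.786.

0.786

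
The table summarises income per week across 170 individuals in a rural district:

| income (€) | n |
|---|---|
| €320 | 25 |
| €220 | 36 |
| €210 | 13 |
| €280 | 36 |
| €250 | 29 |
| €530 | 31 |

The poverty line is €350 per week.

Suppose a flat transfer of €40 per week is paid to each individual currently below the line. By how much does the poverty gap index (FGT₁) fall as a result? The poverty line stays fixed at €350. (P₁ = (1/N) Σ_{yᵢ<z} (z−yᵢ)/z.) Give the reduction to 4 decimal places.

Before: below the line — 13×€210, 36×€220, 29×€250, 36×€280, 25×€320; poverty gap index (FGT₁) = 0.212941.
After the €40 transfer: below the line — 13×€250, 36×€260, 29×€290, 36×€320; poverty gap index (FGT₁) = 0.123697.
Reduction = 0.212941 − 0.123697 = 0.0892.

0.0892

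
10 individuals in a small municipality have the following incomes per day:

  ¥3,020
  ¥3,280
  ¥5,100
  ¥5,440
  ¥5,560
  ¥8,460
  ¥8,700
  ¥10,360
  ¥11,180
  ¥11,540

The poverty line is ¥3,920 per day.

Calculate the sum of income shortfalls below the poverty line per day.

Poor units: ¥3,020, ¥3,280 (q = 2 of N = 10).
Individual gaps: 3920−3020 = 900; 3920−3280 = 640.
Aggregate gap = ¥1,540.

¥1,540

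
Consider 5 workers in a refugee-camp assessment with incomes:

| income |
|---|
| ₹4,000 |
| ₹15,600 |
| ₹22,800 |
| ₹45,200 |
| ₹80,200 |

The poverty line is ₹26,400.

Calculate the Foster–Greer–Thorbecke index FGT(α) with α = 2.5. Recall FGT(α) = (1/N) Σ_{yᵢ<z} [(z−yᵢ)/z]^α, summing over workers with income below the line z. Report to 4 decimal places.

0.1554

Incomes under z: ₹4,000, ₹15,600, ₹22,800 (q = 3 of N = 5).
Relative gaps: (26400−4000)/26400 = 0.8485; (26400−15600)/26400 = 0.4091; (26400−22800)/26400 = 0.1364.
Raised to α = 2.5: 0.66315; 0.10704; 0.00687.
Sum = 0.777055; FGT(2.5) = 0.777055 / 5 = 0.1554.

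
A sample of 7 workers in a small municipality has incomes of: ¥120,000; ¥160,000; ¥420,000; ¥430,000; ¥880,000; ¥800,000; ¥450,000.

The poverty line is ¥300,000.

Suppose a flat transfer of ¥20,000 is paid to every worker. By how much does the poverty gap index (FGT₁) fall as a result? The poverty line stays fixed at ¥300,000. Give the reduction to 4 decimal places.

Before: below the line — ¥120,000, ¥160,000; poverty gap index (FGT₁) = 0.152381.
After the ¥20,000 transfer: below the line — ¥140,000, ¥180,000; poverty gap index (FGT₁) = 0.133333.
Reduction = 0.152381 − 0.133333 = 0.0190.

0.0190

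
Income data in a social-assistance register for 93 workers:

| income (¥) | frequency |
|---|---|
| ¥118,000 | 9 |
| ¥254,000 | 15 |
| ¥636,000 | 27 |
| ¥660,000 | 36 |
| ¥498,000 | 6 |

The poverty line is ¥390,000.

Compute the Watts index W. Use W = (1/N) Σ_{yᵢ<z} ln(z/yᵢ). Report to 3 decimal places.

Below the line: 9×¥118,000, 15×¥254,000 (q = 24 of N = 93).
Log gaps: ln(390000/118000) = 1.1955 (×9); ln(390000/254000) = 0.4288 (×15).
W = 17.191346 / 93 = 0.185.

0.185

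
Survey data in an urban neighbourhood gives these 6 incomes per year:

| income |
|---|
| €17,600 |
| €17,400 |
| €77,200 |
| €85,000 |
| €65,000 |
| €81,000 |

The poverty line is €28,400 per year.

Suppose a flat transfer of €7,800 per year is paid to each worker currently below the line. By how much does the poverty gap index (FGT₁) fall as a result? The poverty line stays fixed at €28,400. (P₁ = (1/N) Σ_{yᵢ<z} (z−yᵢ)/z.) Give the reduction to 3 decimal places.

Before: below the line — €17,400, €17,600; poverty gap index (FGT₁) = 0.12793.
After the €7,800 transfer: below the line — €25,200, €25,400; poverty gap index (FGT₁) = 0.03638.
Reduction = 0.12793 − 0.03638 = 0.092.

0.092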